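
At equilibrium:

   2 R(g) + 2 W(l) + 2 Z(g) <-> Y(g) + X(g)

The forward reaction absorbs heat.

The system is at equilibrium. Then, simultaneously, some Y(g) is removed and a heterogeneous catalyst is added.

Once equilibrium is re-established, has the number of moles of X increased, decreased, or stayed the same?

Removing Y (g), a product, drives the reaction to the right.
A catalyst speeds both forward and reverse rates equally; it changes neither Q nor K — no shift from this change.
The net shift is to the right. X is a product, so its amount increases.

increases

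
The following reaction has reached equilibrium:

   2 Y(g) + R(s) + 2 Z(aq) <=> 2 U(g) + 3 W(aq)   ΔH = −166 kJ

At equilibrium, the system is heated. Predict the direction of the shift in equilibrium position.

left

The forward reaction is exothermic. Raising T favours the endothermic direction — shift to the left.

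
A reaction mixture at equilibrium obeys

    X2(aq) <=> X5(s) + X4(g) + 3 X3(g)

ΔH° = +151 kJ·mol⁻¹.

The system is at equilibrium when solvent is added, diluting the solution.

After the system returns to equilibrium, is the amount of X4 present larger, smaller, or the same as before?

decreases

Dilution lowers every aqueous concentration by the same factor. Δn_aq = 0 − 1 = -1, so the system shifts toward the side with more dissolved moles — to the left.
The net shift is to the left. X4 is a product, so its amount decreases.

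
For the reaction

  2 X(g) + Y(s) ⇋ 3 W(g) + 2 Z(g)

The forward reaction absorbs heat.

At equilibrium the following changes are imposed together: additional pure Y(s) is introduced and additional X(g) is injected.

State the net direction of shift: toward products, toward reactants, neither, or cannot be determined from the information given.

right

Y is a pure solid; its activity is 1 regardless of amount, so Q is unaffected — no shift from this change.
Adding X (g), a reactant, drives the reaction to the right.
Only the nonzero effect(s) matter; the net shift is to the right.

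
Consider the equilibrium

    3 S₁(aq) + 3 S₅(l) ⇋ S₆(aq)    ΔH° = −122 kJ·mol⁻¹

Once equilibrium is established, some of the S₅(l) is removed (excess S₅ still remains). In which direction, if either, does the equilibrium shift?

S₅ is a pure liquid; its activity is 1 regardless of amount, so Q is unaffected — no shift from this change.

no shift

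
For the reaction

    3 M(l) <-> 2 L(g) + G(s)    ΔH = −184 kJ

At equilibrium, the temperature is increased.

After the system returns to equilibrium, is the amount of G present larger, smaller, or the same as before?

The forward reaction is exothermic. Raising T favours the endothermic direction — shift to the left.
The net shift is to the left. G is a product, so its amount decreases.

decreases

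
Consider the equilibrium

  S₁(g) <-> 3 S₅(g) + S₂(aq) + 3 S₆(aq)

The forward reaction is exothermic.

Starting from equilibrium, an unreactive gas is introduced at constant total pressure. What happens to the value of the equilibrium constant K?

The equilibrium constant depends only on temperature. This perturbation may move the position of equilibrium, but since T is unchanged, K itself is unchanged.

unchanged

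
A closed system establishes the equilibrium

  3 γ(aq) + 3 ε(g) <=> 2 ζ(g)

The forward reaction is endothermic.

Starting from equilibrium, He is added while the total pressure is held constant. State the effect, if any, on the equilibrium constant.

The equilibrium constant depends only on temperature. This perturbation may move the position of equilibrium, but since T is unchanged, K itself is unchanged.

unchanged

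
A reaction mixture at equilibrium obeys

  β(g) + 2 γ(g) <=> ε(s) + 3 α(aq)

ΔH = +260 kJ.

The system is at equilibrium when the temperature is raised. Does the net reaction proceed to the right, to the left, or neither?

The forward reaction is endothermic. Raising T favours the endothermic direction — shift to the right.

right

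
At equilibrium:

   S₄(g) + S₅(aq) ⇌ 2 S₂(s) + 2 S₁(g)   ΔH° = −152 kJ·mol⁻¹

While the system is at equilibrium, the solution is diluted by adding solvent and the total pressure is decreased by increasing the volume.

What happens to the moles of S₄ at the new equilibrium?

cannot be determined

Dilution lowers every aqueous concentration by the same factor. Δn_aq = 0 − 1 = -1, so the system shifts toward the side with more dissolved moles — to the left.
Gas moles: reactants 1, products 2 (Δn_gas = +1). Expansion shifts the system toward the side with more moles of gas — to the right.
The two effects oppose each other, so the net shift — and hence the change in S₄ — cannot be determined from the given information.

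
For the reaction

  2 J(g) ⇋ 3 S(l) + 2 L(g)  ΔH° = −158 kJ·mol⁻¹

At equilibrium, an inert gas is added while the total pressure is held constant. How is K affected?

unchanged

The equilibrium constant depends only on temperature. This perturbation changes neither the position of equilibrium nor K.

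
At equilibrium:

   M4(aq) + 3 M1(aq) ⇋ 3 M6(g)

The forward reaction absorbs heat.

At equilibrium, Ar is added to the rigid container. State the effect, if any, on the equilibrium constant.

The equilibrium constant depends only on temperature. This perturbation changes neither the position of equilibrium nor K.

unchanged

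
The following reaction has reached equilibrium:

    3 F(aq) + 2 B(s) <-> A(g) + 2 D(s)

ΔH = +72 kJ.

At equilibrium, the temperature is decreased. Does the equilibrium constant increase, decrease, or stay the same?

K depends on temperature via the van 't Hoff relation. The forward reaction is endothermic, so lowering T decreases K.

decreases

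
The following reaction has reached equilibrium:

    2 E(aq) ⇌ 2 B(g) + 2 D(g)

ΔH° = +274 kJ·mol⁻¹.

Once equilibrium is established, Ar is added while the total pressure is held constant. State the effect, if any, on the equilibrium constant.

unchanged

The equilibrium constant depends only on temperature. This perturbation may move the position of equilibrium, but since T is unchanged, K itself is unchanged.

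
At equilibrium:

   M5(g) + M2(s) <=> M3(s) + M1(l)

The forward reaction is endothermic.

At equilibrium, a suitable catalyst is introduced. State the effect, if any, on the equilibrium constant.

The equilibrium constant depends only on temperature. This perturbation changes neither the position of equilibrium nor K.

unchanged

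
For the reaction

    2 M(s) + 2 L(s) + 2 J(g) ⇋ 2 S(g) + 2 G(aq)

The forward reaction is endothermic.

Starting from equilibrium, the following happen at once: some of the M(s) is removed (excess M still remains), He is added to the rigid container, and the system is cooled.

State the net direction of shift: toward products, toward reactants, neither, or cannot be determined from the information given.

M is a pure solid; its activity is 1 regardless of amount, so Q is unaffected — no shift from this change.
At constant volume, adding an inert gas leaves every reacting species' partial pressure unchanged, so Q is unchanged — no shift from this change.
The forward reaction is endothermic. Lowering T favours the exothermic direction — shift to the left.
Only the nonzero effect(s) matter; the net shift is to the left.

left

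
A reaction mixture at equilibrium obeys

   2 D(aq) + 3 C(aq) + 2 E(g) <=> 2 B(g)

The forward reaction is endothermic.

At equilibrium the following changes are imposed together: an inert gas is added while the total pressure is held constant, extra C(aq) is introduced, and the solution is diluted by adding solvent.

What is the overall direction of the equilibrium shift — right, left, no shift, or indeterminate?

Adding inert gas at constant total pressure expands the volume, scaling every reacting partial pressure by the same factor. Δn_gas = 2 − 2 = 0, so Q is unchanged — no shift.
Adding C (aq), a reactant, drives the reaction to the right.
Dilution lowers every aqueous concentration by the same factor. Δn_aq = 0 − 5 = -5, so the system shifts toward the side with more dissolved moles — to the left.
The individual effects push in opposite directions; without quantitative information the net direction cannot be determined.

cannot be determined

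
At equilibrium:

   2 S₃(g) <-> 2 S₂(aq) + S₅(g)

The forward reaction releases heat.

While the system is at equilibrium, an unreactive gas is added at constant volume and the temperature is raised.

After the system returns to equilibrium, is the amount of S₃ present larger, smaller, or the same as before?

increases

At constant volume, adding an inert gas leaves every reacting species' partial pressure unchanged, so Q is unchanged — no shift from this change.
The forward reaction is exothermic. Raising T favours the endothermic direction — shift to the left.
The net shift is to the left. S₃ is a reactant, so its amount increases.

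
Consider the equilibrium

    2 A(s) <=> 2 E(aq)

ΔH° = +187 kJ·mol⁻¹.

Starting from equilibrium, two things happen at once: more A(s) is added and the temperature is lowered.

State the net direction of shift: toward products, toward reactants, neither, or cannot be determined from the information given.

left

A is a pure solid; its activity is 1 regardless of amount, so Q is unaffected — no shift from this change.
The forward reaction is endothermic. Lowering T favours the exothermic direction — shift to the left.
Only the nonzero effect(s) matter; the net shift is to the left.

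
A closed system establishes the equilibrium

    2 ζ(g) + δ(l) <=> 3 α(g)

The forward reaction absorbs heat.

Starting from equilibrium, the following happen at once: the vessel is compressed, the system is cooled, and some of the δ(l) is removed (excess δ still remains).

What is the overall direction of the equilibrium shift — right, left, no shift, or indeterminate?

Gas moles: reactants 2, products 3 (Δn_gas = +1). Compression shifts the system toward the side with fewer moles of gas — to the left.
The forward reaction is endothermic. Lowering T favours the exothermic direction — shift to the left.
δ is a pure liquid; its activity is 1 regardless of amount, so Q is unaffected — no shift from this change.
Only the nonzero effect(s) matter; the net shift is to the left.

left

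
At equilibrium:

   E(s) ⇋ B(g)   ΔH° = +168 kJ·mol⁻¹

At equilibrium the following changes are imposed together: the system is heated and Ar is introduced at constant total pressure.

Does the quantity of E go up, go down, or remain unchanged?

decreases

The forward reaction is endothermic. Raising T favours the endothermic direction — shift to the right.
Adding inert gas at constant total pressure expands the volume and lowers every reacting partial pressure. With Δn_gas = 1 − 0 = +1, Q moves away from K toward the side with fewer gas moles, so the system shifts toward the side with more gas moles — to the right.
The net shift is to the right. E is a reactant, so its amount decreases.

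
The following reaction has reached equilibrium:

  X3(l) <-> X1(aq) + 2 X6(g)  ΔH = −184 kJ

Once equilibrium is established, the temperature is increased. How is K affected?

K depends on temperature via the van 't Hoff relation. The forward reaction is exothermic, so raising T decreases K.

decreases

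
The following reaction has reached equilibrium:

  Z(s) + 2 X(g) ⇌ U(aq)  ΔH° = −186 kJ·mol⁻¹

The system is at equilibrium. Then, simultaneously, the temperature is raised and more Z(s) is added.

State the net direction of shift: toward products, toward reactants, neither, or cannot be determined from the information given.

The forward reaction is exothermic. Raising T favours the endothermic direction — shift to the left.
Z is a pure solid; its activity is 1 regardless of amount, so Q is unaffected — no shift from this change.
Only the nonzero effect(s) matter; the net shift is to the left.

left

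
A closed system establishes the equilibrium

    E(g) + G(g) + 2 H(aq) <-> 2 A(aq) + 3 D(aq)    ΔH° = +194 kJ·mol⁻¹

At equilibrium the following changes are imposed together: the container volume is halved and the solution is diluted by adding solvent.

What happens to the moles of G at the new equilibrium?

decreases

Gas moles: reactants 2, products 0 (Δn_gas = -2). Compression shifts the system toward the side with fewer moles of gas — to the right.
Dilution lowers every aqueous concentration by the same factor. Δn_aq = 5 − 2 = +3, so the system shifts toward the side with more dissolved moles — to the right.
The net shift is to the right. G is a reactant, so its amount decreases.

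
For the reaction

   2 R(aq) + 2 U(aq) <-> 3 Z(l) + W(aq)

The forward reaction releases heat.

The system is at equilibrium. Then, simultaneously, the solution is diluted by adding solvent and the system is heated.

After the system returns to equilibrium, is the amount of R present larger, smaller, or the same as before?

Dilution lowers every aqueous concentration by the same factor. Δn_aq = 1 − 4 = -3, so the system shifts toward the side with more dissolved moles — to the left.
The forward reaction is exothermic. Raising T favours the endothermic direction — shift to the left.
The net shift is to the left. R is a reactant, so its amount increases.

increases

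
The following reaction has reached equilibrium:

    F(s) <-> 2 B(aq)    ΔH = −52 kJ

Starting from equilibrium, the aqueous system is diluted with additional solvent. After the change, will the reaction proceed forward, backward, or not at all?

right

Dilution lowers every aqueous concentration by the same factor. Δn_aq = 2 − 0 = +2, so the system shifts toward the side with more dissolved moles — to the right.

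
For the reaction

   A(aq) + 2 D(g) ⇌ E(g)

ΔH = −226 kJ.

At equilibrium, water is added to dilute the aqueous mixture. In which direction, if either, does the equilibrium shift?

Dilution lowers every aqueous concentration by the same factor. Δn_aq = 0 − 1 = -1, so the system shifts toward the side with more dissolved moles — to the left.

left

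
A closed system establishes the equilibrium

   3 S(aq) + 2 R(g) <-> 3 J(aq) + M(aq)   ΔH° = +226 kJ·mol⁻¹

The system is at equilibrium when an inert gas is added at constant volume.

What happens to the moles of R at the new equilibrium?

unchanged

At constant volume, adding an inert gas leaves every reacting species' partial pressure unchanged, so Q is unchanged — no shift from this change.
No net shift occurs, so the amount of R is unchanged.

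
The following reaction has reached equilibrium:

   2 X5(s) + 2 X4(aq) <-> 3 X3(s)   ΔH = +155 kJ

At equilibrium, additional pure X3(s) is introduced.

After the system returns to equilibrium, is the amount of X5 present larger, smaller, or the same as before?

X3 is a pure solid; its activity is 1 regardless of amount, so Q is unaffected — no shift from this change.
No net shift occurs, so the amount of X5 is unchanged.

unchanged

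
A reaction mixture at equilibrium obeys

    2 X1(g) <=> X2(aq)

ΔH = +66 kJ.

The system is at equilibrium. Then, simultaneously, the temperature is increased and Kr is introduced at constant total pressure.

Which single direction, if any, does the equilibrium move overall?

cannot be determined

The forward reaction is endothermic. Raising T favours the endothermic direction — shift to the right.
Adding inert gas at constant total pressure expands the volume and lowers every reacting partial pressure. With Δn_gas = 0 − 2 = -2, Q moves away from K toward the side with fewer gas moles, so the system shifts toward the side with more gas moles — to the left.
The individual effects push in opposite directions; without quantitative information the net direction cannot be determined.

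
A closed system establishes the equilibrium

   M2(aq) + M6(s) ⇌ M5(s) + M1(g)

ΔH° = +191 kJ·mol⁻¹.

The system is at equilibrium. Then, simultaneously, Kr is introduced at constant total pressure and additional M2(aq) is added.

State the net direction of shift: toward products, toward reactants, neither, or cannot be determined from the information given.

right

Adding inert gas at constant total pressure expands the volume and lowers every reacting partial pressure. With Δn_gas = 1 − 0 = +1, Q moves away from K toward the side with fewer gas moles, so the system shifts toward the side with more gas moles — to the right.
Adding M2 (aq), a reactant, drives the reaction to the right.
All effects act in the same direction — net shift to the right.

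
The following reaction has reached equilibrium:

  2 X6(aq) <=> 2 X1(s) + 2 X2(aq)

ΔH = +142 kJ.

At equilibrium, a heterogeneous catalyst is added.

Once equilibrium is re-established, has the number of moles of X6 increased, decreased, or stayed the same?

A catalyst speeds both forward and reverse rates equally; it changes neither Q nor K — no shift from this change.
No net shift occurs, so the amount of X6 is unchanged.

unchanged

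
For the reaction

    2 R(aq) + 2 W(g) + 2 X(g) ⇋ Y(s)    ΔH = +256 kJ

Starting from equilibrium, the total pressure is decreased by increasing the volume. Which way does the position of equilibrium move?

Gas moles: reactants 4, products 0 (Δn_gas = -4). Expansion shifts the system toward the side with more moles of gas — to the left.

left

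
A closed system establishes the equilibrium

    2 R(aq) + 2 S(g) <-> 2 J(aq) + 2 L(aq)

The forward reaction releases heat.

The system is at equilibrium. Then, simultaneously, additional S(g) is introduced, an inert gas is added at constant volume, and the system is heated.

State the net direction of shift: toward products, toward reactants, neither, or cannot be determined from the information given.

cannot be determined

Adding S (g), a reactant, drives the reaction to the right.
At constant volume, adding an inert gas leaves every reacting species' partial pressure unchanged, so Q is unchanged — no shift from this change.
The forward reaction is exothermic. Raising T favours the endothermic direction — shift to the left.
The individual effects push in opposite directions; without quantitative information the net direction cannot be determined.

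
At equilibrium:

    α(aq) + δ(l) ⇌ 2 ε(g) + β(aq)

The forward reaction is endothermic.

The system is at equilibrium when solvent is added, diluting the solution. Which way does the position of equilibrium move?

Dilution scales every aqueous concentration by the same factor. Δn_aq = 1 − 1 = 0, so Q is unchanged — no shift.

no shift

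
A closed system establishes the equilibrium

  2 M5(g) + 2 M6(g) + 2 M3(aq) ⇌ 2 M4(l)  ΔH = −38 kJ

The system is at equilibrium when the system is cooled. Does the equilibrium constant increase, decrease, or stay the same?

increases

K depends on temperature via the van 't Hoff relation. The forward reaction is exothermic, so lowering T increases K.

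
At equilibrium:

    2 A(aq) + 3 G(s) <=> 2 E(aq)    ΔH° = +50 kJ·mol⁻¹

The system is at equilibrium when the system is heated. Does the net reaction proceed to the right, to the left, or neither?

The forward reaction is endothermic. Raising T favours the endothermic direction — shift to the right.

right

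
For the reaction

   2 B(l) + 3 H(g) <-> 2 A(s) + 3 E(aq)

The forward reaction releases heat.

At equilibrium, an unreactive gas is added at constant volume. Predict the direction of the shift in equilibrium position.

no shift

At constant volume, adding an inert gas leaves every reacting species' partial pressure unchanged, so Q is unchanged — no shift from this change.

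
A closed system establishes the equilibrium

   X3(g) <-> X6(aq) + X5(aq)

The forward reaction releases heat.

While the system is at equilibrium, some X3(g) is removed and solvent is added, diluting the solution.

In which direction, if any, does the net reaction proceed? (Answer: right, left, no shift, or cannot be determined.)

cannot be determined

Removing X3 (g), a reactant, drives the reaction to the left.
Dilution lowers every aqueous concentration by the same factor. Δn_aq = 2 − 0 = +2, so the system shifts toward the side with more dissolved moles — to the right.
The individual effects push in opposite directions; without quantitative information the net direction cannot be determined.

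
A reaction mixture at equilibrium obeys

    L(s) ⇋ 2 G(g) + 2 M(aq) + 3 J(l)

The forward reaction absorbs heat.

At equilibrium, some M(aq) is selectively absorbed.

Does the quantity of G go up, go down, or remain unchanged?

increases

Removing M (aq), a product, drives the reaction to the right.
The net shift is to the right. G is a product, so its amount increases.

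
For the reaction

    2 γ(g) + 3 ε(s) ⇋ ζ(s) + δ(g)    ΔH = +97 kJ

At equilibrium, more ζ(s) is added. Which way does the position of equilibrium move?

ζ is a pure solid; its activity is 1 regardless of amount, so Q is unaffected — no shift from this change.

no shift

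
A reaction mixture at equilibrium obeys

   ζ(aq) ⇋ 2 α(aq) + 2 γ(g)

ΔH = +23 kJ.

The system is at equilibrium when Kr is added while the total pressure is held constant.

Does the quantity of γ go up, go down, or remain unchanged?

increases

Adding inert gas at constant total pressure expands the volume and lowers every reacting partial pressure. With Δn_gas = 2 − 0 = +2, Q moves away from K toward the side with fewer gas moles, so the system shifts toward the side with more gas moles — to the right.
The net shift is to the right. γ is a product, so its amount increases.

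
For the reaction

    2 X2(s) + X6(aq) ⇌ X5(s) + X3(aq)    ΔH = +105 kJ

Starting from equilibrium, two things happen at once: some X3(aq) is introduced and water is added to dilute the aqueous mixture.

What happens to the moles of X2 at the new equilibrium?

increases

Adding X3 (aq), a product, drives the reaction to the left.
Dilution scales every aqueous concentration by the same factor. Δn_aq = 1 − 1 = 0, so Q is unchanged — no shift.
The net shift is to the left. X2 is a reactant, so its amount increases.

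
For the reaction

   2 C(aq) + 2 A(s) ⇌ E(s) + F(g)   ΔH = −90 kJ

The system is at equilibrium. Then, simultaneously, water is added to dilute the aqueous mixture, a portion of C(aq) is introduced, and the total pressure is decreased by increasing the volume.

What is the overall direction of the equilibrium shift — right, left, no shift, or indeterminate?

cannot be determined

Dilution lowers every aqueous concentration by the same factor. Δn_aq = 0 − 2 = -2, so the system shifts toward the side with more dissolved moles — to the left.
Adding C (aq), a reactant, drives the reaction to the right.
Gas moles: reactants 0, products 1 (Δn_gas = +1). Expansion shifts the system toward the side with more moles of gas — to the right.
The individual effects push in opposite directions; without quantitative information the net direction cannot be determined.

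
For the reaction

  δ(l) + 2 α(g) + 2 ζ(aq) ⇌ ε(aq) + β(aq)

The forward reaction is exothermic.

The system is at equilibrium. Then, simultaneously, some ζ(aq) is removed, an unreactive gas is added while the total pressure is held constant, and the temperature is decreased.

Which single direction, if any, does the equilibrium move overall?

Removing ζ (aq), a reactant, drives the reaction to the left.
Adding inert gas at constant total pressure expands the volume and lowers every reacting partial pressure. With Δn_gas = 0 − 2 = -2, Q moves away from K toward the side with fewer gas moles, so the system shifts toward the side with more gas moles — to the left.
The forward reaction is exothermic. Lowering T favours the exothermic direction — shift to the right.
The individual effects push in opposite directions; without quantitative information the net direction cannot be determined.

cannot be determined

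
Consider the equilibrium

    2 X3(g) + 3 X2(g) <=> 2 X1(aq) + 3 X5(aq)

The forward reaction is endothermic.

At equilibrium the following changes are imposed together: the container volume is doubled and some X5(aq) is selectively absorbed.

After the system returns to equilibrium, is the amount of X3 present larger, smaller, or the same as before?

cannot be determined

Gas moles: reactants 5, products 0 (Δn_gas = -5). Expansion shifts the system toward the side with more moles of gas — to the left.
Removing X5 (aq), a product, drives the reaction to the right.
The two effects oppose each other, so the net shift — and hence the change in X3 — cannot be determined from the given information.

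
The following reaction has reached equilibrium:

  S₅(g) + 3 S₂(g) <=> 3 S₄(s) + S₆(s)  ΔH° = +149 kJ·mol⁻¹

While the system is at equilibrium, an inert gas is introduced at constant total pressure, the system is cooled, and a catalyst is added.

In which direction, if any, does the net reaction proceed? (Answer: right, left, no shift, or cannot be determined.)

Adding inert gas at constant total pressure expands the volume and lowers every reacting partial pressure. With Δn_gas = 0 − 4 = -4, Q moves away from K toward the side with fewer gas moles, so the system shifts toward the side with more gas moles — to the left.
The forward reaction is endothermic. Lowering T favours the exothermic direction — shift to the left.
A catalyst speeds both forward and reverse rates equally; it changes neither Q nor K — no shift from this change.
Only the nonzero effect(s) matter; the net shift is to the left.

left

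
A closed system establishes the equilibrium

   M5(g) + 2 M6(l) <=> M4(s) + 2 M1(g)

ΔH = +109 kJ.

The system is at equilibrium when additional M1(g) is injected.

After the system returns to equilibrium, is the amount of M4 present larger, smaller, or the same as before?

decreases

Adding M1 (g), a product, drives the reaction to the left.
The net shift is to the left. M4 is a product, so its amount decreases.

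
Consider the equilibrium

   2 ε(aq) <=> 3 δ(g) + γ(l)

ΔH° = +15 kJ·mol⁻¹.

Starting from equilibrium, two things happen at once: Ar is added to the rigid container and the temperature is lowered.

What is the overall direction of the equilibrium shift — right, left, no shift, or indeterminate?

At constant volume, adding an inert gas leaves every reacting species' partial pressure unchanged, so Q is unchanged — no shift from this change.
The forward reaction is endothermic. Lowering T favours the exothermic direction — shift to the left.
Only the nonzero effect(s) matter; the net shift is to the left.

left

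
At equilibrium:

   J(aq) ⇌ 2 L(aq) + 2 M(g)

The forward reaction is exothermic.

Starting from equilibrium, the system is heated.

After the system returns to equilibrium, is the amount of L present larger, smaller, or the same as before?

decreases

The forward reaction is exothermic. Raising T favours the endothermic direction — shift to the left.
The net shift is to the left. L is a product, so its amount decreases.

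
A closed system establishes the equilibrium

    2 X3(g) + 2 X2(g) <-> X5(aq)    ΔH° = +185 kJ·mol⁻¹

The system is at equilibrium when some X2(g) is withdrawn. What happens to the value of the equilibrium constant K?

unchanged

The equilibrium constant depends only on temperature. This perturbation may move the position of equilibrium, but since T is unchanged, K itself is unchanged.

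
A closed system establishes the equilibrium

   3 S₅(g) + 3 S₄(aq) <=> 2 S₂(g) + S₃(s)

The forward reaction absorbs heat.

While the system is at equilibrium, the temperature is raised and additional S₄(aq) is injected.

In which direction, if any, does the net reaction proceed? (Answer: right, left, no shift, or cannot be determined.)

The forward reaction is endothermic. Raising T favours the endothermic direction — shift to the right.
Adding S₄ (aq), a reactant, drives the reaction to the right.
All effects act in the same direction — net shift to the right.

right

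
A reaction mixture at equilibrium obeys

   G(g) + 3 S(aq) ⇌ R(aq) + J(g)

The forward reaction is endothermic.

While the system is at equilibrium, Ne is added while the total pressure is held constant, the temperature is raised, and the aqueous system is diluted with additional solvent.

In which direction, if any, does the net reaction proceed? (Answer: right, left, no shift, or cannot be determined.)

cannot be determined

Adding inert gas at constant total pressure expands the volume, scaling every reacting partial pressure by the same factor. Δn_gas = 1 − 1 = 0, so Q is unchanged — no shift.
The forward reaction is endothermic. Raising T favours the endothermic direction — shift to the right.
Dilution lowers every aqueous concentration by the same factor. Δn_aq = 1 − 3 = -2, so the system shifts toward the side with more dissolved moles — to the left.
The individual effects push in opposite directions; without quantitative information the net direction cannot be determined.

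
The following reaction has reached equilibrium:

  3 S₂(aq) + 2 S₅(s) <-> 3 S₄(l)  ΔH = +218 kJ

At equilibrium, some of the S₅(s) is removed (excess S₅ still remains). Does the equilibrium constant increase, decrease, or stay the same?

The equilibrium constant depends only on temperature. This perturbation changes neither the position of equilibrium nor K.

unchanged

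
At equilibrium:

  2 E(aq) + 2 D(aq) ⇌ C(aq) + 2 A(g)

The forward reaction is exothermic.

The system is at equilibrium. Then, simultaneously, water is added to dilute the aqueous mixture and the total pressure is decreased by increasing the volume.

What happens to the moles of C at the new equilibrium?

Dilution lowers every aqueous concentration by the same factor. Δn_aq = 1 − 4 = -3, so the system shifts toward the side with more dissolved moles — to the left.
Gas moles: reactants 0, products 2 (Δn_gas = +2). Expansion shifts the system toward the side with more moles of gas — to the right.
The two effects oppose each other, so the net shift — and hence the change in C — cannot be determined from the given information.

cannot be determined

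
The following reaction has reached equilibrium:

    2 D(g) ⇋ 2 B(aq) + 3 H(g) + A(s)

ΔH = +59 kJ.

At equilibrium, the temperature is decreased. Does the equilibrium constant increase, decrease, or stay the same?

K depends on temperature via the van 't Hoff relation. The forward reaction is endothermic, so lowering T decreases K.

decreases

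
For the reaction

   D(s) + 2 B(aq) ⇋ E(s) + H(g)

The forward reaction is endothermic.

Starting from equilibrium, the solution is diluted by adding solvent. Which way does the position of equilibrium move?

Dilution lowers every aqueous concentration by the same factor. Δn_aq = 0 − 2 = -2, so the system shifts toward the side with more dissolved moles — to the left.

left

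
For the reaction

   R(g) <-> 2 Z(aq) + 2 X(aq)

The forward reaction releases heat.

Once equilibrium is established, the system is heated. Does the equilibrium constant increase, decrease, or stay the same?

decreases

K depends on temperature via the van 't Hoff relation. The forward reaction is exothermic, so raising T decreases K.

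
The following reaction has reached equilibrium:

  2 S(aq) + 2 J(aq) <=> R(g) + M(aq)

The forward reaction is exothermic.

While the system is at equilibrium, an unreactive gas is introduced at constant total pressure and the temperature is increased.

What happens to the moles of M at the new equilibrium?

cannot be determined

Adding inert gas at constant total pressure expands the volume and lowers every reacting partial pressure. With Δn_gas = 1 − 0 = +1, Q moves away from K toward the side with fewer gas moles, so the system shifts toward the side with more gas moles — to the right.
The forward reaction is exothermic. Raising T favours the endothermic direction — shift to the left.
The two effects oppose each other, so the net shift — and hence the change in M — cannot be determined from the given information.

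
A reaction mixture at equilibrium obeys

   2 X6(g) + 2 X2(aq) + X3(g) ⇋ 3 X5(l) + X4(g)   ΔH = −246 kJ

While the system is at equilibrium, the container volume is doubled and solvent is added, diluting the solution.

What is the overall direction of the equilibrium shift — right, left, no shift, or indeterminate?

left

Gas moles: reactants 3, products 1 (Δn_gas = -2). Expansion shifts the system toward the side with more moles of gas — to the left.
Dilution lowers every aqueous concentration by the same factor. Δn_aq = 0 − 2 = -2, so the system shifts toward the side with more dissolved moles — to the left.
All effects act in the same direction — net shift to the left.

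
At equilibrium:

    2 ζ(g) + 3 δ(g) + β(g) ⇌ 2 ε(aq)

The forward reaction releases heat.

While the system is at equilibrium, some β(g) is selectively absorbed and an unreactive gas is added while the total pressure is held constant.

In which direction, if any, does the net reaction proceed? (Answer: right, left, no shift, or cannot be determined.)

Removing β (g), a reactant, drives the reaction to the left.
Adding inert gas at constant total pressure expands the volume and lowers every reacting partial pressure. With Δn_gas = 0 − 6 = -6, Q moves away from K toward the side with fewer gas moles, so the system shifts toward the side with more gas moles — to the left.
All effects act in the same direction — net shift to the left.

left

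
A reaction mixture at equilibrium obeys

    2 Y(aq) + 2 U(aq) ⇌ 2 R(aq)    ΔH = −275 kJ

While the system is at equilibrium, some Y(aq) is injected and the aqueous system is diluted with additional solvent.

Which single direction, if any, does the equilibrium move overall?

cannot be determined

Adding Y (aq), a reactant, drives the reaction to the right.
Dilution lowers every aqueous concentration by the same factor. Δn_aq = 2 − 4 = -2, so the system shifts toward the side with more dissolved moles — to the left.
The individual effects push in opposite directions; without quantitative information the net direction cannot be determined.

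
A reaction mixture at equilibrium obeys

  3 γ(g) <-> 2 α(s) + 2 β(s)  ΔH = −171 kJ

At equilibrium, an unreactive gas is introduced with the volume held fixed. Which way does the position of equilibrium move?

At constant volume, adding an inert gas leaves every reacting species' partial pressure unchanged, so Q is unchanged — no shift from this change.

no shift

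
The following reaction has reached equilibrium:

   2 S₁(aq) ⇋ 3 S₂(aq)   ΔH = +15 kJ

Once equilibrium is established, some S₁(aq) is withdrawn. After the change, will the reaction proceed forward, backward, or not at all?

Removing S₁ (aq), a reactant, drives the reaction to the left.

left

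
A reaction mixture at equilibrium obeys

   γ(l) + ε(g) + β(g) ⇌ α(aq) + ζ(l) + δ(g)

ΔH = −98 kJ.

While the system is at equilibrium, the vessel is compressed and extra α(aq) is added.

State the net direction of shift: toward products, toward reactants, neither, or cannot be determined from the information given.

cannot be determined

Gas moles: reactants 2, products 1 (Δn_gas = -1). Compression shifts the system toward the side with fewer moles of gas — to the right.
Adding α (aq), a product, drives the reaction to the left.
The individual effects push in opposite directions; without quantitative information the net direction cannot be determined.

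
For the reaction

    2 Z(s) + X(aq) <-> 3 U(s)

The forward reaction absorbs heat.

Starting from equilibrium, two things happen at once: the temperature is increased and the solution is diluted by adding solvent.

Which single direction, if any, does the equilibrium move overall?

The forward reaction is endothermic. Raising T favours the endothermic direction — shift to the right.
Dilution lowers every aqueous concentration by the same factor. Δn_aq = 0 − 1 = -1, so the system shifts toward the side with more dissolved moles — to the left.
The individual effects push in opposite directions; without quantitative information the net direction cannot be determined.

cannot be determined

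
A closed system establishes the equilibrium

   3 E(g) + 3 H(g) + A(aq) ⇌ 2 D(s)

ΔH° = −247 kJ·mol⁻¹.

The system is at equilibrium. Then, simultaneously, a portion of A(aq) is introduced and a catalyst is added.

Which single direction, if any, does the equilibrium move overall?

Adding A (aq), a reactant, drives the reaction to the right.
A catalyst speeds both forward and reverse rates equally; it changes neither Q nor K — no shift from this change.
Only the nonzero effect(s) matter; the net shift is to the right.

right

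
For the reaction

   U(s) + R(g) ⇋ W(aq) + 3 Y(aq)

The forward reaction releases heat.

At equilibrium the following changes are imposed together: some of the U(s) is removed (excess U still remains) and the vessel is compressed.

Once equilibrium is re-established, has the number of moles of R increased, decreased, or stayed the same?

decreases

U is a pure solid; its activity is 1 regardless of amount, so Q is unaffected — no shift from this change.
Gas moles: reactants 1, products 0 (Δn_gas = -1). Compression shifts the system toward the side with fewer moles of gas — to the right.
The net shift is to the right. R is a reactant, so its amount decreases.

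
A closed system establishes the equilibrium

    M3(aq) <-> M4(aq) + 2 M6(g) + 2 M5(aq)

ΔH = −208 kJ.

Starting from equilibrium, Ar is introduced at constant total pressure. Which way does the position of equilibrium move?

right

Adding inert gas at constant total pressure expands the volume and lowers every reacting partial pressure. With Δn_gas = 2 − 0 = +2, Q moves away from K toward the side with fewer gas moles, so the system shifts toward the side with more gas moles — to the right.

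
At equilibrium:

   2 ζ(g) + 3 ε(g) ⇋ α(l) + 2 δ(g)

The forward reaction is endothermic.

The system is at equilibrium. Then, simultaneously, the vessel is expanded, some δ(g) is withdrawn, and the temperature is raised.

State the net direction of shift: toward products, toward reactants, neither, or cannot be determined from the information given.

Gas moles: reactants 5, products 2 (Δn_gas = -3). Expansion shifts the system toward the side with more moles of gas — to the left.
Removing δ (g), a product, drives the reaction to the right.
The forward reaction is endothermic. Raising T favours the endothermic direction — shift to the right.
The individual effects push in opposite directions; without quantitative information the net direction cannot be determined.

cannot be determined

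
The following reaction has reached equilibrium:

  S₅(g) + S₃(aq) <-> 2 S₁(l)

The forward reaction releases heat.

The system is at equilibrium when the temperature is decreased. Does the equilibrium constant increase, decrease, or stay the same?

increases

K depends on temperature via the van 't Hoff relation. The forward reaction is exothermic, so lowering T increases K.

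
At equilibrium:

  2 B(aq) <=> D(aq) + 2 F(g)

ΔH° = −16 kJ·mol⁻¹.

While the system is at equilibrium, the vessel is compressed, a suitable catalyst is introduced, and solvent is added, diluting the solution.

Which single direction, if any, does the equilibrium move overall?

left

Gas moles: reactants 0, products 2 (Δn_gas = +2). Compression shifts the system toward the side with fewer moles of gas — to the left.
A catalyst speeds both forward and reverse rates equally; it changes neither Q nor K — no shift from this change.
Dilution lowers every aqueous concentration by the same factor. Δn_aq = 1 − 2 = -1, so the system shifts toward the side with more dissolved moles — to the left.
Only the nonzero effect(s) matter; the net shift is to the left.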